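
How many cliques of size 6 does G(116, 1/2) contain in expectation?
E[# K_6] = C(116, 6) · (1/2)^C(6, 2) = 2967205528 / 2^15 = 370900691/4096 ≈ 90551.926514

For each 6-subset S of vertices (there are C(116, 6) = 2967205528 such S), let X_S = 1 if S induces a K_6 (all C(6, 2) = 15 edges present). Then P(X_S = 1) = (1/2)^15 = 1/32768. By linearity of expectation, E[# K_6] = C(116, 6) · (1/2)^15 = 2967205528 / 32768 = 370900691/4096 ≈ 90551.926514.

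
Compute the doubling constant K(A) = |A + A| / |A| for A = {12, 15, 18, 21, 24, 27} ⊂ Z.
K = |A + A| / |A| = 11/6

Enumerate A + A = {a + b : a, b ∈ A}. With |A| = 6, there are |A|^2 = 36 ordered sum pairs; collecting distinct values, A + A = {24, 27, 30, 33, 36, 39, 42, 45, 48, 51, 54}, so |A + A| = 11. Thus K = 11/6. Here |A + A| = 2|A| − 1 = 11, the minimum possible — so K = 11/6 is minimal, which holds iff A is an arithmetic progression.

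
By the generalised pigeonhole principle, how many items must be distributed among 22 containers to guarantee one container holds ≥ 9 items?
n = (9 − 1)·22 + 1 = 177

By the generalised pigeonhole principle, to guarantee some box contains ≥ r objects we need more than (r − 1) · k objects total. Threshold: n = (r − 1) · k + 1. With r = 9 and k = 22: n = 8 · 22 + 1 = 176 + 1 = 177. For n = 176 = 8 · 22, we can put exactly 8 objects in every box, avoiding 9 in any single one — so 177 is tight.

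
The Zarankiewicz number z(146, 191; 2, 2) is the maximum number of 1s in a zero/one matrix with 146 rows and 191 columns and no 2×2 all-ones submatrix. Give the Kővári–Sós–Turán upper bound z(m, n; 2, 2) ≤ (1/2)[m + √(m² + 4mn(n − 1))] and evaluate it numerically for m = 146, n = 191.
z(146, 191; 2, 2) ≤ (1/2)[146 + √(146² + 4·146·191·190)] = (1/2)[146 + √21214676] = 2375.9696

Kővári–Sós–Turán: let r_1, ..., r_146 be the row sums and z = Σ r_i the total number of 1s. Each pair of columns can share at most one row with both entries 1 (else a 2×2 all-ones block appears), so Σ_i C(r_i, 2) ≤ C(191, 2) = 18145. By convexity Σ_i C(r_i, 2) ≥ 146·C(z/146, 2) = z(z − 146)/(2·146), giving z² − 146z − 146·191·190 ≤ 0 and hence z ≤ (1/2)[146 + √(21316 + 4·5298340)] = (1/2)[146 + √21214676] ≈ (1/2)(146 + 4605.9392) = 2375.9696.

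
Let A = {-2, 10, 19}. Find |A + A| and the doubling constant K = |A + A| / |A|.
K = |A + A| / |A| = 6/3 = 2

Enumerate A + A = {a + b : a, b ∈ A}. With |A| = 3, there are |A|^2 = 9 ordered sum pairs; collecting distinct values, A + A = {-4, 8, 17, 20, 29, 38}, so |A + A| = 6. Thus K = 6/3 = 2. For comparison, the minimum possible |A + A| over all 3-element sets is 2·3 − 1 = 5 (so min K = 5/3), attained only by arithmetic progressions.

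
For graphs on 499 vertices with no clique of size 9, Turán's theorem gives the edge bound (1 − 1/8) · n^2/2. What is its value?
Turán density bound = (7/8) · 499^2/2 = 1743007/16 ≈ 108937.9375

Turán's theorem: ex(n, K_{r+1}) is achieved by the complete r-partite Turán graph T(n, r) with parts as balanced as possible, and is at most (1 − 1/r) · n^2/2. For r = 8, n = 499: the density bound is (7/8) · 249001/2 = 1743007/16 ≈ 108937.9375. The integer-valued extremum is e(T(499, 8)) = 108937, which is strictly less than the density bound 1743007/16 since 8 ∤ 499 (the parts of T(499, 8) cannot all be equal).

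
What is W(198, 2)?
W(198, 2) = 198 + 1 = 199

A 2-term AP is any pair of integers, so a monochromatic 2-AP exists iff some colour is used at least twice. With 198 colours, the colouring i ↦ i on {1, ..., 198} uses each colour once, avoiding any monochromatic pair, so W(198, 2) > 198. For {1, ..., 199}, pigeonhole forces two integers of the same colour, which form a monochromatic 2-AP. Hence W(198, 2) = 199.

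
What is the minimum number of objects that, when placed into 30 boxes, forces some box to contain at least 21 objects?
n = (21 − 1)·30 + 1 = 601

By the generalised pigeonhole principle, to guarantee some box contains ≥ r objects we need more than (r − 1) · k objects total. Threshold: n = (r − 1) · k + 1. With r = 21 and k = 30: n = 20 · 30 + 1 = 600 + 1 = 601. For n = 600 = 20 · 30, we can put exactly 20 objects in every box, avoiding 21 in any single one — so 601 is tight.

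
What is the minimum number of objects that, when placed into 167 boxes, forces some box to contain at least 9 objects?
n = (9 − 1)·167 + 1 = 1337

By the generalised pigeonhole principle, to guarantee some box contains ≥ r objects we need more than (r − 1) · k objects total. Threshold: n = (r − 1) · k + 1. With r = 9 and k = 167: n = 8 · 167 + 1 = 1336 + 1 = 1337. For n = 1336 = 8 · 167, we can put exactly 8 objects in every box, avoiding 9 in any single one — so 1337 is tight.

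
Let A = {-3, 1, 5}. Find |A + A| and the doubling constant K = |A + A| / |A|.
K = |A + A| / |A| = 5/3

Enumerate A + A = {a + b : a, b ∈ A}. With |A| = 3, there are |A|^2 = 9 ordered sum pairs; collecting distinct values, A + A = {-6, -2, 2, 6, 10}, so |A + A| = 5. Thus K = 5/3. Here |A + A| = 2|A| − 1 = 5, the minimum possible — so K = 5/3 is minimal, which holds iff A is an arithmetic progression.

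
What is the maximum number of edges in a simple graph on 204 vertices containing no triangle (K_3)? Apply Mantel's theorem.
ex(204, K_3) = ⌊204^2/4⌋ = 10404

Mantel (1907): a triangle-free graph on n vertices has at most ⌊n^2/4⌋ edges, with equality for the complete bipartite graph K_{⌊n/2⌋, ⌈n/2⌉}. For n = 204: ⌊204^2/4⌋ = ⌊41616/4⌋ = 10404. The extremal graph is K_{102, 102}, which has 102·102 = 10404 edges.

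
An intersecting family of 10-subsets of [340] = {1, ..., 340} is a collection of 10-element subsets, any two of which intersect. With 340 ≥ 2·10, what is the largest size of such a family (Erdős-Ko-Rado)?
max |F| = C(339, 9) = 146394286959141442

Erdős-Ko-Rado (1961): when n ≥ 2k, max |F| = C(n−1, k−1). The bound is attained by the star {A : i ∈ A} for any fixed i ∈ [n]. Here C(340−1, 10−1) = C(339, 9) = 146394286959141442.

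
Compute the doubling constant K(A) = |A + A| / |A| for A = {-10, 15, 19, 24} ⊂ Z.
K = |A + A| / |A| = 10/4 = 5/2

Enumerate A + A = {a + b : a, b ∈ A}. With |A| = 4, there are |A|^2 = 16 ordered sum pairs; collecting distinct values, A + A = {-20, 5, 9, 14, 30, 34, 38, 39, 43, 48}, so |A + A| = 10. Thus K = 10/4 = 5/2. For comparison, the minimum possible |A + A| over all 4-element sets is 2·4 − 1 = 7 (so min K = 7/4), attained only by arithmetic progressions.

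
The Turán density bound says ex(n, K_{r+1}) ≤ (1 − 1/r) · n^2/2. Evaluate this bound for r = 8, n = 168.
Turán density bound = (7/8) · 168^2/2 = 12348

Turán's theorem: ex(n, K_{r+1}) is achieved by the complete r-partite Turán graph T(n, r) with parts as balanced as possible, and is at most (1 − 1/r) · n^2/2. For r = 8, n = 168: the density bound is (7/8) · 28224/2 = 12348. Since 8 ∣ 168, the Turán graph T(168, 8) has parts of equal size 21, and its edge count e(T(168, 8)) = 12348 attains the density bound exactly.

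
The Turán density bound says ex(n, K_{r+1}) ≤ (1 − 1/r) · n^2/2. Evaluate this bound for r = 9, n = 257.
Turán density bound = (8/9) · 257^2/2 = 264196/9 ≈ 29355.1111

Turán's theorem: ex(n, K_{r+1}) is achieved by the complete r-partite Turán graph T(n, r) with parts as balanced as possible, and is at most (1 − 1/r) · n^2/2. For r = 9, n = 257: the density bound is (8/9) · 66049/2 = 264196/9 ≈ 29355.1111. The integer-valued extremum is e(T(257, 9)) = 29354, which is strictly less than the density bound 264196/9 since 9 ∤ 257 (the parts of T(257, 9) cannot all be equal).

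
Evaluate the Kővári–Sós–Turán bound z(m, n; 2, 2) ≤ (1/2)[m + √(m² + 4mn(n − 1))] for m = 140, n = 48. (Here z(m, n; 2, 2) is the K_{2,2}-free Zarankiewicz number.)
z(140, 48; 2, 2) ≤ (1/2)[140 + √(140² + 4·140·48·47)] = (1/2)[140 + √1282960] = 636.3391

Kővári–Sós–Turán: let r_1, ..., r_140 be the row sums and z = Σ r_i the total number of 1s. Each pair of columns can share at most one row with both entries 1 (else a 2×2 all-ones block appears), so Σ_i C(r_i, 2) ≤ C(48, 2) = 1128. By convexity Σ_i C(r_i, 2) ≥ 140·C(z/140, 2) = z(z − 140)/(2·140), giving z² − 140z − 140·48·47 ≤ 0 and hence z ≤ (1/2)[140 + √(19600 + 4·315840)] = (1/2)[140 + √1282960] ≈ (1/2)(140 + 1132.6782) = 636.3391.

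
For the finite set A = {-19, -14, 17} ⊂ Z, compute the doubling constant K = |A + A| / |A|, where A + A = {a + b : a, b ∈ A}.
K = |A + A| / |A| = 6/3 = 2

Enumerate A + A = {a + b : a, b ∈ A}. With |A| = 3, there are |A|^2 = 9 ordered sum pairs; collecting distinct values, A + A = {-38, -33, -28, -2, 3, 34}, so |A + A| = 6. Thus K = 6/3 = 2. For comparison, the minimum possible |A + A| over all 3-element sets is 2·3 − 1 = 5 (so min K = 5/3), attained only by arithmetic progressions.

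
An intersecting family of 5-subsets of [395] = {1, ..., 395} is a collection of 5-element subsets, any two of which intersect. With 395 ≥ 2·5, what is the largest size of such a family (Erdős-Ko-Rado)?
max |F| = C(394, 4) = 988872626

Erdős-Ko-Rado (1961): when n ≥ 2k, max |F| = C(n−1, k−1). The bound is attained by the star {A : i ∈ A} for any fixed i ∈ [n]. Here C(395−1, 5−1) = C(394, 4) = 988872626.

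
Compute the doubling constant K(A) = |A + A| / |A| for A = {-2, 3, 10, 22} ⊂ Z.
K = |A + A| / |A| = 9/4

Enumerate A + A = {a + b : a, b ∈ A}. With |A| = 4, there are |A|^2 = 16 ordered sum pairs; collecting distinct values, A + A = {-4, 1, 6, 8, 13, 20, 25, 32, 44}, so |A + A| = 9. Thus K = 9/4. For comparison, the minimum possible |A + A| over all 4-element sets is 2·4 − 1 = 7 (so min K = 7/4), attained only by arithmetic progressions.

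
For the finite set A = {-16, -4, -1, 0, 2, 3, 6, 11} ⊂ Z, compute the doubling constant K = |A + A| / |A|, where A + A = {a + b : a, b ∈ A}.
K = |A + A| / |A| = 29/8

Enumerate A + A = {a + b : a, b ∈ A}. With |A| = 8, there are |A|^2 = 64 ordered sum pairs; collecting distinct values, A + A = {-32, -20, -17, -16, -14, -13, -10, -8, -5, -4, -2, -1, 0, 1, 2, 3, 4, 5, 6, 7, 8, 9, 10, 11, 12, 13, 14, 17, 22}, so |A + A| = 29. Thus K = 29/8. For comparison, the minimum possible |A + A| over all 8-element sets is 2·8 − 1 = 15 (so min K = 15/8), attained only by arithmetic progressions.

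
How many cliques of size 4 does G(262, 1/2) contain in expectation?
E[# K_4] = C(262, 4) · (1/2)^C(4, 2) = 191868495 / 2^6 = 2997945.234375

For each 4-subset S of vertices (there are C(262, 4) = 191868495 such S), let X_S = 1 if S induces a K_4 (all C(4, 2) = 6 edges present). Then P(X_S = 1) = (1/2)^6 = 1/64. By linearity of expectation, E[# K_4] = C(262, 4) · (1/2)^6 = 191868495 / 64 = 2997945.234375.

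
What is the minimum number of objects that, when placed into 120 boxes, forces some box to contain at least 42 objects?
n = (42 − 1)·120 + 1 = 4921

By the generalised pigeonhole principle, to guarantee some box contains ≥ r objects we need more than (r − 1) · k objects total. Threshold: n = (r − 1) · k + 1. With r = 42 and k = 120: n = 41 · 120 + 1 = 4920 + 1 = 4921. For n = 4920 = 41 · 120, we can put exactly 41 objects in every box, avoiding 42 in any single one — so 4921 is tight.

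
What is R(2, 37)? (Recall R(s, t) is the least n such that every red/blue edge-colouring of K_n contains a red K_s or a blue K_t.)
R(2, 37) = 37

R(2, k) = k for all k ≥ 2: in a 2-colouring of K_k, either some edge is red (a red K_2) or all edges are blue (a blue K_k). And K_{36} coloured all-blue has no blue K_37, so R(2, 37) > 36. Hence R(2, 37) = 37.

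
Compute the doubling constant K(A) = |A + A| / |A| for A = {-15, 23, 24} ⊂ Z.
K = |A + A| / |A| = 6/3 = 2

Enumerate A + A = {a + b : a, b ∈ A}. With |A| = 3, there are |A|^2 = 9 ordered sum pairs; collecting distinct values, A + A = {-30, 8, 9, 46, 47, 48}, so |A + A| = 6. Thus K = 6/3 = 2. For comparison, the minimum possible |A + A| over all 3-element sets is 2·3 − 1 = 5 (so min K = 5/3), attained only by arithmetic progressions.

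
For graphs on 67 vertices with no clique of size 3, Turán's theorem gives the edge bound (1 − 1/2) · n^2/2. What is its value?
Turán density bound = (1/2) · 67^2/2 = 4489/4 ≈ 1122.25

Turán's theorem: ex(n, K_{r+1}) is achieved by the complete r-partite Turán graph T(n, r) with parts as balanced as possible, and is at most (1 − 1/r) · n^2/2. For r = 2, n = 67: the density bound is (1/2) · 4489/2 = 4489/4 ≈ 1122.25. The integer-valued extremum is e(T(67, 2)) = 1122, which is strictly less than the density bound 4489/4 since 2 ∤ 67 (the parts of T(67, 2) cannot all be equal).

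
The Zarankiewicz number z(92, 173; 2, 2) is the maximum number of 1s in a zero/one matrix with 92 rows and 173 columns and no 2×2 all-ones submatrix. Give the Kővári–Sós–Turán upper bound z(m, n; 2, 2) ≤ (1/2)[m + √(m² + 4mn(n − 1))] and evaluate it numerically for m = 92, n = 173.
z(92, 173; 2, 2) ≤ (1/2)[92 + √(92² + 4·92·173·172)] = (1/2)[92 + √10958672] = 1701.1942

Kővári–Sós–Turán: let r_1, ..., r_92 be the row sums and z = Σ r_i the total number of 1s. Each pair of columns can share at most one row with both entries 1 (else a 2×2 all-ones block appears), so Σ_i C(r_i, 2) ≤ C(173, 2) = 14878. By convexity Σ_i C(r_i, 2) ≥ 92·C(z/92, 2) = z(z − 92)/(2·92), giving z² − 92z − 92·173·172 ≤ 0 and hence z ≤ (1/2)[92 + √(8464 + 4·2737552)] = (1/2)[92 + √10958672] ≈ (1/2)(92 + 3310.3885) = 1701.1942.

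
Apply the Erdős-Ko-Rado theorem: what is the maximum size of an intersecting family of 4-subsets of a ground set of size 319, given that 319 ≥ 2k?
max |F| = C(318, 3) = 5309116

Erdős-Ko-Rado (1961): when n ≥ 2k, max |F| = C(n−1, k−1). The bound is attained by the star {A : i ∈ A} for any fixed i ∈ [n]. Here C(319−1, 4−1) = C(318, 3) = 5309116.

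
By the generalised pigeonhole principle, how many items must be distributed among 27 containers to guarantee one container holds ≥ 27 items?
n = (27 − 1)·27 + 1 = 703

By the generalised pigeonhole principle, to guarantee some box contains ≥ r objects we need more than (r − 1) · k objects total. Threshold: n = (r − 1) · k + 1. With r = 27 and k = 27: n = 26 · 27 + 1 = 702 + 1 = 703. For n = 702 = 26 · 27, we can put exactly 26 objects in every box, avoiding 27 in any single one — so 703 is tight.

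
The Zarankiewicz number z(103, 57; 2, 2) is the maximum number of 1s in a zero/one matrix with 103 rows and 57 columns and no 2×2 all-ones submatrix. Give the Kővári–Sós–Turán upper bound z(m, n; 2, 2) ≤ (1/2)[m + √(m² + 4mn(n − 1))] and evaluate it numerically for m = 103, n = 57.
z(103, 57; 2, 2) ≤ (1/2)[103 + √(103² + 4·103·57·56)] = (1/2)[103 + √1325713] = 627.1981

Kővári–Sós–Turán: let r_1, ..., r_103 be the row sums and z = Σ r_i the total number of 1s. Each pair of columns can share at most one row with both entries 1 (else a 2×2 all-ones block appears), so Σ_i C(r_i, 2) ≤ C(57, 2) = 1596. By convexity Σ_i C(r_i, 2) ≥ 103·C(z/103, 2) = z(z − 103)/(2·103), giving z² − 103z − 103·57·56 ≤ 0 and hence z ≤ (1/2)[103 + √(10609 + 4·328776)] = (1/2)[103 + √1325713] ≈ (1/2)(103 + 1151.3961) = 627.1981.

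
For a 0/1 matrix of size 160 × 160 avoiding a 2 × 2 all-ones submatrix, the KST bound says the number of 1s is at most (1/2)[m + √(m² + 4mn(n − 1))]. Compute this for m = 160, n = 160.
z(160, 160; 2, 2) ≤ (1/2)[160 + √(160² + 4·160·160·159)] = (1/2)[160 + √16307200] = 2099.1087

Kővári–Sós–Turán: let r_1, ..., r_160 be the row sums and z = Σ r_i the total number of 1s. Each pair of columns can share at most one row with both entries 1 (else a 2×2 all-ones block appears), so Σ_i C(r_i, 2) ≤ C(160, 2) = 12720. By convexity Σ_i C(r_i, 2) ≥ 160·C(z/160, 2) = z(z − 160)/(2·160), giving z² − 160z − 160·160·159 ≤ 0 and hence z ≤ (1/2)[160 + √(25600 + 4·4070400)] = (1/2)[160 + √16307200] ≈ (1/2)(160 + 4038.2174) = 2099.1087.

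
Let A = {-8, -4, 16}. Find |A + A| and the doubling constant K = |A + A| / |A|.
K = |A + A| / |A| = 6/3 = 2

Enumerate A + A = {a + b : a, b ∈ A}. With |A| = 3, there are |A|^2 = 9 ordered sum pairs; collecting distinct values, A + A = {-16, -12, -8, 8, 12, 32}, so |A + A| = 6. Thus K = 6/3 = 2. For comparison, the minimum possible |A + A| over all 3-element sets is 2·3 − 1 = 5 (so min K = 5/3), attained only by arithmetic progressions.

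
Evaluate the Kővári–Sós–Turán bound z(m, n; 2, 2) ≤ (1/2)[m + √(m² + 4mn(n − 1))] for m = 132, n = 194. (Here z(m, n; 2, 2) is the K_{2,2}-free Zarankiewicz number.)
z(132, 194; 2, 2) ≤ (1/2)[132 + √(132² + 4·132·194·193)] = (1/2)[132 + √19786800] = 2290.1178

Kővári–Sós–Turán: let r_1, ..., r_132 be the row sums and z = Σ r_i the total number of 1s. Each pair of columns can share at most one row with both entries 1 (else a 2×2 all-ones block appears), so Σ_i C(r_i, 2) ≤ C(194, 2) = 18721. By convexity Σ_i C(r_i, 2) ≥ 132·C(z/132, 2) = z(z − 132)/(2·132), giving z² − 132z − 132·194·193 ≤ 0 and hence z ≤ (1/2)[132 + √(17424 + 4·4942344)] = (1/2)[132 + √19786800] ≈ (1/2)(132 + 4448.2356) = 2290.1178.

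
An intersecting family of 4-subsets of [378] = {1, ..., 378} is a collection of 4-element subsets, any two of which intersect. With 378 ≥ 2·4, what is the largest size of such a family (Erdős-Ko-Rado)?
max |F| = C(377, 3) = 8859500

The Erdős-Ko-Rado theorem states: for n ≥ 2k, an intersecting family of k-subsets of an n-element set has size at most C(n − 1, k − 1), with equality for 'star' families {A ⊆ [n] : |A| = k, i ∈ A} (fix an element i). For n = 378, k = 4: C(377, 3) = 8859500.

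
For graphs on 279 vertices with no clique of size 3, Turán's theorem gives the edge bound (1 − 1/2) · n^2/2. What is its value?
Turán density bound = (1/2) · 279^2/2 = 77841/4 ≈ 19460.25

Turán's theorem: ex(n, K_{r+1}) is achieved by the complete r-partite Turán graph T(n, r) with parts as balanced as possible, and is at most (1 − 1/r) · n^2/2. For r = 2, n = 279: the density bound is (1/2) · 77841/2 = 77841/4 ≈ 19460.25. The integer-valued extremum is e(T(279, 2)) = 19460, which is strictly less than the density bound 77841/4 since 2 ∤ 279 (the parts of T(279, 2) cannot all be equal).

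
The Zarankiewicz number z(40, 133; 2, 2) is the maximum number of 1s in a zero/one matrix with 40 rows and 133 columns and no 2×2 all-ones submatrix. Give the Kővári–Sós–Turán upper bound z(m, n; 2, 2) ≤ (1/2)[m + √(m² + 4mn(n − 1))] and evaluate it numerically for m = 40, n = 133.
z(40, 133; 2, 2) ≤ (1/2)[40 + √(40² + 4·40·133·132)] = (1/2)[40 + √2810560] = 858.2362

Kővári–Sós–Turán: let r_1, ..., r_40 be the row sums and z = Σ r_i the total number of 1s. Each pair of columns can share at most one row with both entries 1 (else a 2×2 all-ones block appears), so Σ_i C(r_i, 2) ≤ C(133, 2) = 8778. By convexity Σ_i C(r_i, 2) ≥ 40·C(z/40, 2) = z(z − 40)/(2·40), giving z² − 40z − 40·133·132 ≤ 0 and hence z ≤ (1/2)[40 + √(1600 + 4·702240)] = (1/2)[40 + √2810560] ≈ (1/2)(40 + 1676.4725) = 858.2362.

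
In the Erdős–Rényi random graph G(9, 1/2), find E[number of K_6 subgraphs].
E[# K_6] = C(9, 6) · (1/2)^C(6, 2) = 84 / 2^15 = 21/8192 ≈ 0.002563

For each 6-subset S of vertices (there are C(9, 6) = 84 such S), let X_S = 1 if S induces a K_6 (all C(6, 2) = 15 edges present). Then P(X_S = 1) = (1/2)^15 = 1/32768. By linearity of expectation, E[# K_6] = C(9, 6) · (1/2)^15 = 84 / 32768 = 21/8192 ≈ 0.002563.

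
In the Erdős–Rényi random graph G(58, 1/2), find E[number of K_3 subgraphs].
E[# K_3] = C(58, 3) · (1/2)^C(3, 2) = 30856 / 2^3 = 3857

For each 3-subset S of vertices (there are C(58, 3) = 30856 such S), let X_S = 1 if S induces a K_3 (all C(3, 2) = 3 edges present). Then P(X_S = 1) = (1/2)^3 = 1/8. By linearity of expectation, E[# K_3] = C(58, 3) · (1/2)^3 = 30856 / 8 = 3857.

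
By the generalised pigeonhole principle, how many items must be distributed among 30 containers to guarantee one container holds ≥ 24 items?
n = (24 − 1)·30 + 1 = 691

By the generalised pigeonhole principle, to guarantee some box contains ≥ r objects we need more than (r − 1) · k objects total. Threshold: n = (r − 1) · k + 1. With r = 24 and k = 30: n = 23 · 30 + 1 = 690 + 1 = 691. For n = 690 = 23 · 30, we can put exactly 23 objects in every box, avoiding 24 in any single one — so 691 is tight.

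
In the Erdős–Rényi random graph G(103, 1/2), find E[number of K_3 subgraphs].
E[# K_3] = C(103, 3) · (1/2)^C(3, 2) = 176851 / 2^3 = 22106.375

For each 3-subset S of vertices (there are C(103, 3) = 176851 such S), let X_S = 1 if S induces a K_3 (all C(3, 2) = 3 edges present). Then P(X_S = 1) = (1/2)^3 = 1/8. By linearity of expectation, E[# K_3] = C(103, 3) · (1/2)^3 = 176851 / 8 = 22106.375.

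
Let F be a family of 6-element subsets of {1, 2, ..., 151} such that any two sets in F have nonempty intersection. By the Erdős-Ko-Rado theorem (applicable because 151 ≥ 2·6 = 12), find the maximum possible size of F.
max |F| = C(150, 5) = 591600030

Erdős-Ko-Rado (1961): when n ≥ 2k, max |F| = C(n−1, k−1). The bound is attained by the star {A : i ∈ A} for any fixed i ∈ [n]. Here C(151−1, 6−1) = C(150, 5) = 591600030.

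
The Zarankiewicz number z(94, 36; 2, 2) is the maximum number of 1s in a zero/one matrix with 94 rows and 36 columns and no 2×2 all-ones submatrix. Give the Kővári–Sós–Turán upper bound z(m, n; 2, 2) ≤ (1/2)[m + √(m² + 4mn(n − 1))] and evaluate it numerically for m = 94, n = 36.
z(94, 36; 2, 2) ≤ (1/2)[94 + √(94² + 4·94·36·35)] = (1/2)[94 + √482596] = 394.3456

Kővári–Sós–Turán: let r_1, ..., r_94 be the row sums and z = Σ r_i the total number of 1s. Each pair of columns can share at most one row with both entries 1 (else a 2×2 all-ones block appears), so Σ_i C(r_i, 2) ≤ C(36, 2) = 630. By convexity Σ_i C(r_i, 2) ≥ 94·C(z/94, 2) = z(z − 94)/(2·94), giving z² − 94z − 94·36·35 ≤ 0 and hence z ≤ (1/2)[94 + √(8836 + 4·118440)] = (1/2)[94 + √482596] ≈ (1/2)(94 + 694.6913) = 394.3456.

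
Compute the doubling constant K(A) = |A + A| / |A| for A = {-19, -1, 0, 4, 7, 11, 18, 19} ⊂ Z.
K = |A + A| / |A| = 30/8 = 15/4

Enumerate A + A = {a + b : a, b ∈ A}. With |A| = 8, there are |A|^2 = 64 ordered sum pairs; collecting distinct values, A + A = {-38, -20, -19, -15, -12, -8, -2, -1, 0, 3, 4, 6, 7, 8, 10, 11, 14, 15, 17, 18, 19, 22, 23, 25, 26, 29, 30, 36, 37, 38}, so |A + A| = 30. Thus K = 30/8 = 15/4. For comparison, the minimum possible |A + A| over all 8-element sets is 2·8 − 1 = 15 (so min K = 15/8), attained only by arithmetic progressions.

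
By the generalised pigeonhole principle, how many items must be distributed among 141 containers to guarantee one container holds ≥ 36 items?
n = (36 − 1)·141 + 1 = 4936

By the generalised pigeonhole principle, to guarantee some box contains ≥ r objects we need more than (r − 1) · k objects total. Threshold: n = (r − 1) · k + 1. With r = 36 and k = 141: n = 35 · 141 + 1 = 4935 + 1 = 4936. For n = 4935 = 35 · 141, we can put exactly 35 objects in every box, avoiding 36 in any single one — so 4936 is tight.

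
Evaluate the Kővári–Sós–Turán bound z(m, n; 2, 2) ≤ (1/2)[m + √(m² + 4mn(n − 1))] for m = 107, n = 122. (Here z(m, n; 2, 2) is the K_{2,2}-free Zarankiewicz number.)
z(107, 122; 2, 2) ≤ (1/2)[107 + √(107² + 4·107·122·121)] = (1/2)[107 + √6329585] = 1311.4333

Kővári–Sós–Turán: let r_1, ..., r_107 be the row sums and z = Σ r_i the total number of 1s. Each pair of columns can share at most one row with both entries 1 (else a 2×2 all-ones block appears), so Σ_i C(r_i, 2) ≤ C(122, 2) = 7381. By convexity Σ_i C(r_i, 2) ≥ 107·C(z/107, 2) = z(z − 107)/(2·107), giving z² − 107z − 107·122·121 ≤ 0 and hence z ≤ (1/2)[107 + √(11449 + 4·1579534)] = (1/2)[107 + √6329585] ≈ (1/2)(107 + 2515.8666) = 1311.4333.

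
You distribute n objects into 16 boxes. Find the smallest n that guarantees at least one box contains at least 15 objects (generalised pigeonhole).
n = (15 − 1)·16 + 1 = 225

By the generalised pigeonhole principle, to guarantee some box contains ≥ r objects we need more than (r − 1) · k objects total. Threshold: n = (r − 1) · k + 1. With r = 15 and k = 16: n = 14 · 16 + 1 = 224 + 1 = 225. For n = 224 = 14 · 16, we can put exactly 14 objects in every box, avoiding 15 in any single one — so 225 is tight.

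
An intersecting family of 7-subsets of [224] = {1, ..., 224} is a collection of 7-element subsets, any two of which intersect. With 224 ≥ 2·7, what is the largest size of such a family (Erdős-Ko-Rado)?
max |F| = C(223, 6) = 159602946217

The Erdős-Ko-Rado theorem states: for n ≥ 2k, an intersecting family of k-subsets of an n-element set has size at most C(n − 1, k − 1), with equality for 'star' families {A ⊆ [n] : |A| = k, i ∈ A} (fix an element i). For n = 224, k = 7: C(223, 6) = 159602946217.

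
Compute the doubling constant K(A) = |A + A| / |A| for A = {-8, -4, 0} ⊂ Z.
K = |A + A| / |A| = 5/3

Enumerate A + A = {a + b : a, b ∈ A}. With |A| = 3, there are |A|^2 = 9 ordered sum pairs; collecting distinct values, A + A = {-16, -12, -8, -4, 0}, so |A + A| = 5. Thus K = 5/3. Here |A + A| = 2|A| − 1 = 5, the minimum possible — so K = 5/3 is minimal, which holds iff A is an arithmetic progression.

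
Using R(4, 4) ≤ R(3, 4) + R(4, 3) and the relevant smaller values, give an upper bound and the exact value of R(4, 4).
R(4, 4) ≤ R(3, 4) + R(4, 3) = 9 + 9 = 18; exact value R(4, 4) = 18.

The Erdős–Szekeres recurrence R(r, s) ≤ R(r−1, s) + R(r, s−1) applied to (r, s) = (4, 4) gives
  R(4, 4) ≤ R(3, 4) + R(4, 3) = 9 + 9 = 18.
(Recall R(2, k) = k and R is symmetric.) Here the recurrence bound is tight: a matching lower-bound construction on K_{17} shows R(4, 4) > 17, so R(4, 4) = 18 exactly.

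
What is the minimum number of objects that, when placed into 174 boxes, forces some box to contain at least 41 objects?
n = (41 − 1)·174 + 1 = 6961

By the generalised pigeonhole principle, to guarantee some box contains ≥ r objects we need more than (r − 1) · k objects total. Threshold: n = (r − 1) · k + 1. With r = 41 and k = 174: n = 40 · 174 + 1 = 6960 + 1 = 6961. For n = 6960 = 40 · 174, we can put exactly 40 objects in every box, avoiding 41 in any single one — so 6961 is tight.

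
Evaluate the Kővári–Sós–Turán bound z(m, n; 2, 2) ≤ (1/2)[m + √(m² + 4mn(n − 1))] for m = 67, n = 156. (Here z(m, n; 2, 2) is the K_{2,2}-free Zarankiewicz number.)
z(67, 156; 2, 2) ≤ (1/2)[67 + √(67² + 4·67·156·155)] = (1/2)[67 + √6484729] = 1306.7566

Kővári–Sós–Turán: let r_1, ..., r_67 be the row sums and z = Σ r_i the total number of 1s. Each pair of columns can share at most one row with both entries 1 (else a 2×2 all-ones block appears), so Σ_i C(r_i, 2) ≤ C(156, 2) = 12090. By convexity Σ_i C(r_i, 2) ≥ 67·C(z/67, 2) = z(z − 67)/(2·67), giving z² − 67z − 67·156·155 ≤ 0 and hence z ≤ (1/2)[67 + √(4489 + 4·1620060)] = (1/2)[67 + √6484729] ≈ (1/2)(67 + 2546.5131) = 1306.7566.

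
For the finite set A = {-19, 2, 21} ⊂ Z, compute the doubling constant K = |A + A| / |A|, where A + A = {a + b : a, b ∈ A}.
K = |A + A| / |A| = 6/3 = 2

Enumerate A + A = {a + b : a, b ∈ A}. With |A| = 3, there are |A|^2 = 9 ordered sum pairs; collecting distinct values, A + A = {-38, -17, 2, 4, 23, 42}, so |A + A| = 6. Thus K = 6/3 = 2. For comparison, the minimum possible |A + A| over all 3-element sets is 2·3 − 1 = 5 (so min K = 5/3), attained only by arithmetic progressions.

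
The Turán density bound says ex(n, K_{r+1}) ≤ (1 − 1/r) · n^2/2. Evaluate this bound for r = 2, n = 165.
Turán density bound = (1/2) · 165^2/2 = 27225/4 ≈ 6806.25

Turán's theorem: ex(n, K_{r+1}) is achieved by the complete r-partite Turán graph T(n, r) with parts as balanced as possible, and is at most (1 − 1/r) · n^2/2. For r = 2, n = 165: the density bound is (1/2) · 27225/2 = 27225/4 ≈ 6806.25. The integer-valued extremum is e(T(165, 2)) = 6806, which is strictly less than the density bound 27225/4 since 2 ∤ 165 (the parts of T(165, 2) cannot all be equal).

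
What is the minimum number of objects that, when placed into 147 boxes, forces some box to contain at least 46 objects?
n = (46 − 1)·147 + 1 = 6616

By the generalised pigeonhole principle, to guarantee some box contains ≥ r objects we need more than (r − 1) · k objects total. Threshold: n = (r − 1) · k + 1. With r = 46 and k = 147: n = 45 · 147 + 1 = 6615 + 1 = 6616. For n = 6615 = 45 · 147, we can put exactly 45 objects in every box, avoiding 46 in any single one — so 6616 is tight.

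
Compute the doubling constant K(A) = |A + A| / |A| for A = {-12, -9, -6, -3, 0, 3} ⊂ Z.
K = |A + A| / |A| = 11/6

Enumerate A + A = {a + b : a, b ∈ A}. With |A| = 6, there are |A|^2 = 36 ordered sum pairs; collecting distinct values, A + A = {-24, -21, -18, -15, -12, -9, -6, -3, 0, 3, 6}, so |A + A| = 11. Thus K = 11/6. Here |A + A| = 2|A| − 1 = 11, the minimum possible — so K = 11/6 is minimal, which holds iff A is an arithmetic progression.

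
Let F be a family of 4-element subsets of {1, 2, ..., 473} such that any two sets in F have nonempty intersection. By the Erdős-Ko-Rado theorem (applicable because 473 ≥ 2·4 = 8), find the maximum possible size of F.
max |F| = C(472, 3) = 17414440

Erdős-Ko-Rado (1961): when n ≥ 2k, max |F| = C(n−1, k−1). The bound is attained by the star {A : i ∈ A} for any fixed i ∈ [n]. Here C(473−1, 4−1) = C(472, 3) = 17414440.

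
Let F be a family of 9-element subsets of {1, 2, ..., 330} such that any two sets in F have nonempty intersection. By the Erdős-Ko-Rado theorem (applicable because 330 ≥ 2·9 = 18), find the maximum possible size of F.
max |F| = C(329, 8) = 3124649699192385

The Erdős-Ko-Rado theorem states: for n ≥ 2k, an intersecting family of k-subsets of an n-element set has size at most C(n − 1, k − 1), with equality for 'star' families {A ⊆ [n] : |A| = k, i ∈ A} (fix an element i). For n = 330, k = 9: C(329, 8) = 3124649699192385.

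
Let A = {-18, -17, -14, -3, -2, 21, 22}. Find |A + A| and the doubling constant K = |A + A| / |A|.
K = |A + A| / |A| = 25/7

Enumerate A + A = {a + b : a, b ∈ A}. With |A| = 7, there are |A|^2 = 49 ordered sum pairs; collecting distinct values, A + A = {-36, -35, -34, -32, -31, -28, -21, -20, -19, -17, -16, -6, -5, -4, 3, 4, 5, 7, 8, 18, 19, 20, 42, 43, 44}, so |A + A| = 25. Thus K = 25/7. For comparison, the minimum possible |A + A| over all 7-element sets is 2·7 − 1 = 13 (so min K = 13/7), attained only by arithmetic progressions.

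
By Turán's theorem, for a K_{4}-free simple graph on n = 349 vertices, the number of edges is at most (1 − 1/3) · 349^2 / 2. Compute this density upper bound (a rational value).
Turán density bound = (2/3) · 349^2/2 = 121801/3 ≈ 40600.3333

Turán's theorem: ex(n, K_{r+1}) is achieved by the complete r-partite Turán graph T(n, r) with parts as balanced as possible, and is at most (1 − 1/r) · n^2/2. For r = 3, n = 349: the density bound is (2/3) · 121801/2 = 121801/3 ≈ 40600.3333. The integer-valued extremum is e(T(349, 3)) = 40600, which is strictly less than the density bound 121801/3 since 3 ∤ 349 (the parts of T(349, 3) cannot all be equal).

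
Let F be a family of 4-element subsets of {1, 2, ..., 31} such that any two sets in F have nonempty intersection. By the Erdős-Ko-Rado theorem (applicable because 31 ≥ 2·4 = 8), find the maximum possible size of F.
max |F| = C(30, 3) = 4060

The Erdős-Ko-Rado theorem states: for n ≥ 2k, an intersecting family of k-subsets of an n-element set has size at most C(n − 1, k − 1), with equality for 'star' families {A ⊆ [n] : |A| = k, i ∈ A} (fix an element i). For n = 31, k = 4: C(30, 3) = 4060.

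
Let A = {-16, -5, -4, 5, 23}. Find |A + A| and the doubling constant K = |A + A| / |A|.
K = |A + A| / |A| = 15/5 = 3

Enumerate A + A = {a + b : a, b ∈ A}. With |A| = 5, there are |A|^2 = 25 ordered sum pairs; collecting distinct values, A + A = {-32, -21, -20, -11, -10, -9, -8, 0, 1, 7, 10, 18, 19, 28, 46}, so |A + A| = 15. Thus K = 15/5 = 3. For comparison, the minimum possible |A + A| over all 5-element sets is 2·5 − 1 = 9 (so min K = 9/5), attained only by arithmetic progressions.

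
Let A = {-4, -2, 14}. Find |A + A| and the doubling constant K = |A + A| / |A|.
K = |A + A| / |A| = 6/3 = 2

Enumerate A + A = {a + b : a, b ∈ A}. With |A| = 3, there are |A|^2 = 9 ordered sum pairs; collecting distinct values, A + A = {-8, -6, -4, 10, 12, 28}, so |A + A| = 6. Thus K = 6/3 = 2. For comparison, the minimum possible |A + A| over all 3-element sets is 2·3 − 1 = 5 (so min K = 5/3), attained only by arithmetic progressions.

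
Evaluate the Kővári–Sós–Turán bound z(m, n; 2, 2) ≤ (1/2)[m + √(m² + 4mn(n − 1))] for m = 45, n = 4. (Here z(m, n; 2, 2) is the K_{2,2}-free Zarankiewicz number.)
z(45, 4; 2, 2) ≤ (1/2)[45 + √(45² + 4·45·4·3)] = (1/2)[45 + √4185] = 54.8458

Kővári–Sós–Turán: let r_1, ..., r_45 be the row sums and z = Σ r_i the total number of 1s. Each pair of columns can share at most one row with both entries 1 (else a 2×2 all-ones block appears), so Σ_i C(r_i, 2) ≤ C(4, 2) = 6. By convexity Σ_i C(r_i, 2) ≥ 45·C(z/45, 2) = z(z − 45)/(2·45), giving z² − 45z − 45·4·3 ≤ 0 and hence z ≤ (1/2)[45 + √(2025 + 4·540)] = (1/2)[45 + √4185] ≈ (1/2)(45 + 64.6916) = 54.8458.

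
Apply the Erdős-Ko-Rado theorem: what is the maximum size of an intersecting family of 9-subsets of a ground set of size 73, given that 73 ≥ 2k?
max |F| = C(72, 8) = 11969016345

The Erdős-Ko-Rado theorem states: for n ≥ 2k, an intersecting family of k-subsets of an n-element set has size at most C(n − 1, k − 1), with equality for 'star' families {A ⊆ [n] : |A| = k, i ∈ A} (fix an element i). For n = 73, k = 9: C(72, 8) = 11969016345.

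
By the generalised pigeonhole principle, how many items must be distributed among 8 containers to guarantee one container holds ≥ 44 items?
n = (44 − 1)·8 + 1 = 345

By the generalised pigeonhole principle, to guarantee some box contains ≥ r objects we need more than (r − 1) · k objects total. Threshold: n = (r − 1) · k + 1. With r = 44 and k = 8: n = 43 · 8 + 1 = 344 + 1 = 345. For n = 344 = 43 · 8, we can put exactly 43 objects in every box, avoiding 44 in any single one — so 345 is tight.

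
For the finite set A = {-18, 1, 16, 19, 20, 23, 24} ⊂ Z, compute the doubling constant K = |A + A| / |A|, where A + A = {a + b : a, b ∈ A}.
K = |A + A| / |A| = 24/7

Enumerate A + A = {a + b : a, b ∈ A}. With |A| = 7, there are |A|^2 = 49 ordered sum pairs; collecting distinct values, A + A = {-36, -17, -2, 1, 2, 5, 6, 17, 20, 21, 24, 25, 32, 35, 36, 38, 39, 40, 42, 43, 44, 46, 47, 48}, so |A + A| = 24. Thus K = 24/7. For comparison, the minimum possible |A + A| over all 7-element sets is 2·7 − 1 = 13 (so min K = 13/7), attained only by arithmetic progressions.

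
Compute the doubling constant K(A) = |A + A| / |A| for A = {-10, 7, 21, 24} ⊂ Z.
K = |A + A| / |A| = 9/4

Enumerate A + A = {a + b : a, b ∈ A}. With |A| = 4, there are |A|^2 = 16 ordered sum pairs; collecting distinct values, A + A = {-20, -3, 11, 14, 28, 31, 42, 45, 48}, so |A + A| = 9. Thus K = 9/4. For comparison, the minimum possible |A + A| over all 4-element sets is 2·4 − 1 = 7 (so min K = 7/4), attained only by arithmetic progressions.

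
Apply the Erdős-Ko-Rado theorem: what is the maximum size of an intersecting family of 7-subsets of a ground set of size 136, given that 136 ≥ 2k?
max |F| = C(135, 6) = 7511839335

The Erdős-Ko-Rado theorem states: for n ≥ 2k, an intersecting family of k-subsets of an n-element set has size at most C(n − 1, k − 1), with equality for 'star' families {A ⊆ [n] : |A| = k, i ∈ A} (fix an element i). For n = 136, k = 7: C(135, 6) = 7511839335.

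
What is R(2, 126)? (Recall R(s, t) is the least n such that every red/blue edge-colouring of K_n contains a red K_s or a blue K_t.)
R(2, 126) = 126

R(2, k) = k for all k ≥ 2: in a 2-colouring of K_k, either some edge is red (a red K_2) or all edges are blue (a blue K_k). And K_{125} coloured all-blue has no blue K_126, so R(2, 126) > 125. Hence R(2, 126) = 126.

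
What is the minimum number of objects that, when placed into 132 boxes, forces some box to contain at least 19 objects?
n = (19 − 1)·132 + 1 = 2377

By the generalised pigeonhole principle, to guarantee some box contains ≥ r objects we need more than (r − 1) · k objects total. Threshold: n = (r − 1) · k + 1. With r = 19 and k = 132: n = 18 · 132 + 1 = 2376 + 1 = 2377. For n = 2376 = 18 · 132, we can put exactly 18 objects in every box, avoiding 19 in any single one — so 2377 is tight.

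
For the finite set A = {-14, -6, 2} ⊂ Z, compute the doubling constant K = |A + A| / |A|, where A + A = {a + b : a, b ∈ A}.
K = |A + A| / |A| = 5/3

Enumerate A + A = {a + b : a, b ∈ A}. With |A| = 3, there are |A|^2 = 9 ordered sum pairs; collecting distinct values, A + A = {-28, -20, -12, -4, 4}, so |A + A| = 5. Thus K = 5/3. Here |A + A| = 2|A| − 1 = 5, the minimum possible — so K = 5/3 is minimal, which holds iff A is an arithmetic progression.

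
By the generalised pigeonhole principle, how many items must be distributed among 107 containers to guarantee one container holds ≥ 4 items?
n = (4 − 1)·107 + 1 = 322

By the generalised pigeonhole principle, to guarantee some box contains ≥ r objects we need more than (r − 1) · k objects total. Threshold: n = (r − 1) · k + 1. With r = 4 and k = 107: n = 3 · 107 + 1 = 321 + 1 = 322. For n = 321 = 3 · 107, we can put exactly 3 objects in every box, avoiding 4 in any single one — so 322 is tight.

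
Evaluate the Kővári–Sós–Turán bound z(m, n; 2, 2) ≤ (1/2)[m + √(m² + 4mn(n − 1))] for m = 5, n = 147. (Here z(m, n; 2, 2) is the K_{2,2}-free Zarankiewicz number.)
z(5, 147; 2, 2) ≤ (1/2)[5 + √(5² + 4·5·147·146)] = (1/2)[5 + √429265] = 330.0916

Kővári–Sós–Turán: let r_1, ..., r_5 be the row sums and z = Σ r_i the total number of 1s. Each pair of columns can share at most one row with both entries 1 (else a 2×2 all-ones block appears), so Σ_i C(r_i, 2) ≤ C(147, 2) = 10731. By convexity Σ_i C(r_i, 2) ≥ 5·C(z/5, 2) = z(z − 5)/(2·5), giving z² − 5z − 5·147·146 ≤ 0 and hence z ≤ (1/2)[5 + √(25 + 4·107310)] = (1/2)[5 + √429265] ≈ (1/2)(5 + 655.1832) = 330.0916.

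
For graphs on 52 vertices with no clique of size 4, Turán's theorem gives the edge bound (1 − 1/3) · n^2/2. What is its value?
Turán density bound = (2/3) · 52^2/2 = 2704/3 ≈ 901.3333

Turán's theorem: ex(n, K_{r+1}) is achieved by the complete r-partite Turán graph T(n, r) with parts as balanced as possible, and is at most (1 − 1/r) · n^2/2. For r = 3, n = 52: the density bound is (2/3) · 2704/2 = 2704/3 ≈ 901.3333. The integer-valued extremum is e(T(52, 3)) = 901, which is strictly less than the density bound 2704/3 since 3 ∤ 52 (the parts of T(52, 3) cannot all be equal).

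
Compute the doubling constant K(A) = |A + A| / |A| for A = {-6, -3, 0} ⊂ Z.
K = |A + A| / |A| = 5/3

Enumerate A + A = {a + b : a, b ∈ A}. With |A| = 3, there are |A|^2 = 9 ordered sum pairs; collecting distinct values, A + A = {-12, -9, -6, -3, 0}, so |A + A| = 5. Thus K = 5/3. Here |A + A| = 2|A| − 1 = 5, the minimum possible — so K = 5/3 is minimal, which holds iff A is an arithmetic progression.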